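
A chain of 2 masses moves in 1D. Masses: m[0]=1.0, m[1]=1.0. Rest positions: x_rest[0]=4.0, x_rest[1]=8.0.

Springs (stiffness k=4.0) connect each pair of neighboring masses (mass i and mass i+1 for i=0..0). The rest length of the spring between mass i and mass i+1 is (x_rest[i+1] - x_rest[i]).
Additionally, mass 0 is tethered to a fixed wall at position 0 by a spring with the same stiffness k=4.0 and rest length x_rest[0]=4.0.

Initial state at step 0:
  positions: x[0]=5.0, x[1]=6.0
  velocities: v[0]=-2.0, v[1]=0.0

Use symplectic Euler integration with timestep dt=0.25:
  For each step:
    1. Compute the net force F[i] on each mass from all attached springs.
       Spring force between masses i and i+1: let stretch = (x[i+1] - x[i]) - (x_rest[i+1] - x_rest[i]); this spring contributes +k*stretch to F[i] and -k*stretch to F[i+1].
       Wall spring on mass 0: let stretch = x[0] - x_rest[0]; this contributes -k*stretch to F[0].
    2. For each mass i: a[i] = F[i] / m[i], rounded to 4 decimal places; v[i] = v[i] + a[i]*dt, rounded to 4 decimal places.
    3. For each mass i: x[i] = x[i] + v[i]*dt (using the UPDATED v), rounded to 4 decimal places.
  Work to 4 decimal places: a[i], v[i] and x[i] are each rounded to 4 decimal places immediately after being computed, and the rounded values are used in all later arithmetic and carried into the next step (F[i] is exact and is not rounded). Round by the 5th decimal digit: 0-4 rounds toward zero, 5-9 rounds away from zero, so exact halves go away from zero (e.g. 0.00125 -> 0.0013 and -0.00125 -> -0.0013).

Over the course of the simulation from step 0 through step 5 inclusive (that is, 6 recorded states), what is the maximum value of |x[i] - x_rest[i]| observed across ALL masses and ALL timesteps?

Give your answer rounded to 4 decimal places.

Step 0: x=[5.0000 6.0000] v=[-2.0000 0.0000]
Step 1: x=[3.5000 6.7500] v=[-6.0000 3.0000]
Step 2: x=[1.9375 7.6875] v=[-6.2500 3.7500]
Step 3: x=[1.3281 8.1875] v=[-2.4375 2.0000]
Step 4: x=[2.1016 7.9727] v=[3.0938 -0.8594]
Step 5: x=[3.8174 7.2901] v=[6.8633 -2.7305]
Max displacement = 2.6719

Answer: 2.6719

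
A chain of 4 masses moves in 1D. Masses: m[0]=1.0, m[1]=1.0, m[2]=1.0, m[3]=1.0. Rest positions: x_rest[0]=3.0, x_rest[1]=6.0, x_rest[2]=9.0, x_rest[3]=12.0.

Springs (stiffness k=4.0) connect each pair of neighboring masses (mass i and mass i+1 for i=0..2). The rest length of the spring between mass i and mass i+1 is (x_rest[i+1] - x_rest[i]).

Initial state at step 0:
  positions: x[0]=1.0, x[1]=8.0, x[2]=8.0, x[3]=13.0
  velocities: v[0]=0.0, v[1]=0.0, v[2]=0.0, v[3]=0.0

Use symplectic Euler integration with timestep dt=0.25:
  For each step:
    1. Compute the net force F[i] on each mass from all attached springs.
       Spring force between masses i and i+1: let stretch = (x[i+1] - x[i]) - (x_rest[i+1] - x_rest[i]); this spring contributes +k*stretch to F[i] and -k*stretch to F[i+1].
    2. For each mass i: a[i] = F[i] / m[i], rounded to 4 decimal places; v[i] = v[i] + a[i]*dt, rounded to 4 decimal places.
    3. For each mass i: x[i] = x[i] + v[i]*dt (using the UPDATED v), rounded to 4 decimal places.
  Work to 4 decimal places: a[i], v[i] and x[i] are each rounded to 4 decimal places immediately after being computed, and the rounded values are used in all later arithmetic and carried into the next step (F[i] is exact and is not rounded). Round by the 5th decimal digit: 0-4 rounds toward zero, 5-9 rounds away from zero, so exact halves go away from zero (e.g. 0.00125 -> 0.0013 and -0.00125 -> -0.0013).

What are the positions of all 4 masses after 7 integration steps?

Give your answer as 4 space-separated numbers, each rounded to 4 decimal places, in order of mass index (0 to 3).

Answer: 2.8794 7.8917 7.8038 11.4253

Derivation:
Step 0: x=[1.0000 8.0000 8.0000 13.0000] v=[0.0000 0.0000 0.0000 0.0000]
Step 1: x=[2.0000 6.2500 9.2500 12.5000] v=[4.0000 -7.0000 5.0000 -2.0000]
Step 2: x=[3.3125 4.1875 10.5625 11.9375] v=[5.2500 -8.2500 5.2500 -2.2500]
Step 3: x=[4.0938 3.5000 10.6250 11.7813] v=[3.1250 -2.7500 0.2500 -0.6250]
Step 4: x=[3.9766 4.7422 9.1953 12.0860] v=[-0.4688 4.9688 -5.7187 1.2187]
Step 5: x=[3.3008 6.9063 7.3750 12.4180] v=[-2.7032 8.6563 -7.2811 1.3280]
Step 6: x=[2.7764 8.2862 6.6983 12.2393] v=[-2.0977 5.5195 -2.7068 -0.7150]
Step 7: x=[2.8794 7.8917 7.8038 11.4253] v=[0.4121 -1.5782 4.4221 -3.2560]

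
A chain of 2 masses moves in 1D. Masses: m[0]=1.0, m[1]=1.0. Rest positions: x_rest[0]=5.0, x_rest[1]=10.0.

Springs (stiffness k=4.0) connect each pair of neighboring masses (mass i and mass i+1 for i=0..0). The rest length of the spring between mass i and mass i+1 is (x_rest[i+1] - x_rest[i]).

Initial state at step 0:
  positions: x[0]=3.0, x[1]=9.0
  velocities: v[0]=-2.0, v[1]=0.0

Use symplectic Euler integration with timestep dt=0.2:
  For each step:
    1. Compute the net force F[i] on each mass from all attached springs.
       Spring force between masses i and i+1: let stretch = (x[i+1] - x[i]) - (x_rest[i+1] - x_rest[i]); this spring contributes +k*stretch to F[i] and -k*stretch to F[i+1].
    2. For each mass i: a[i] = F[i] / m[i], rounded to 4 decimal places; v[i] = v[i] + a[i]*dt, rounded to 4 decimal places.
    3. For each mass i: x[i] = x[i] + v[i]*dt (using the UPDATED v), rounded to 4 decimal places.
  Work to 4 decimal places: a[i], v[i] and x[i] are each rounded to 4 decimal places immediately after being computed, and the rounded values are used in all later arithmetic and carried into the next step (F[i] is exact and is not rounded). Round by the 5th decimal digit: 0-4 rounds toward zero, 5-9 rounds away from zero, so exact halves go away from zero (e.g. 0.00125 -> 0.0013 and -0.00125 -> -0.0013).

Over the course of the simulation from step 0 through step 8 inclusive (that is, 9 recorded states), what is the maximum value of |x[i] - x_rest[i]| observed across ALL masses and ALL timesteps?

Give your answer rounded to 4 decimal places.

Step 0: x=[3.0000 9.0000] v=[-2.0000 0.0000]
Step 1: x=[2.7600 8.8400] v=[-1.2000 -0.8000]
Step 2: x=[2.6928 8.5072] v=[-0.3360 -1.6640]
Step 3: x=[2.7559 8.0441] v=[0.3155 -2.3155]
Step 4: x=[2.8651 7.5349] v=[0.5461 -2.5461]
Step 5: x=[2.9215 7.0785] v=[0.2819 -2.2819]
Step 6: x=[2.8430 6.7570] v=[-0.3925 -1.6075]
Step 7: x=[2.5907 6.6093] v=[-1.2613 -0.7387]
Step 8: x=[2.1814 6.6186] v=[-2.0464 0.0464]
Max displacement = 3.3907

Answer: 3.3907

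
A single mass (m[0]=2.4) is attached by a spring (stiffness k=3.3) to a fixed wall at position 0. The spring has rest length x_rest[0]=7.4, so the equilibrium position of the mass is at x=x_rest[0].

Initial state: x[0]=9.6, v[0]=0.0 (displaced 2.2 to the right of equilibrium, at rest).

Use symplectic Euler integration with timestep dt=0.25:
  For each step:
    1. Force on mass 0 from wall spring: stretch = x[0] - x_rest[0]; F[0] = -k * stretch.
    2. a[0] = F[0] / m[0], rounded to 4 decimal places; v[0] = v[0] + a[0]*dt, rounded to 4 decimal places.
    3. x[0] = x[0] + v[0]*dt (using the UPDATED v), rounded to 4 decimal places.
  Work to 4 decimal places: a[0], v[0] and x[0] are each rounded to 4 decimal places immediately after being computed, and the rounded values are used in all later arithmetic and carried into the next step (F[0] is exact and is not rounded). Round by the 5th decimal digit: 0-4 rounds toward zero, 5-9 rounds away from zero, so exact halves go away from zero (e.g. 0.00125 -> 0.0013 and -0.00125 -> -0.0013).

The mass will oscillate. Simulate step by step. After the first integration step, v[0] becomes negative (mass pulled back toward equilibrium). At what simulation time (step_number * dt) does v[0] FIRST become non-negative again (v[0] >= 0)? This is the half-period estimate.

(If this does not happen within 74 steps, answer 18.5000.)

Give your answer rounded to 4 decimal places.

Answer: 2.7500

Derivation:
Step 0: x=[9.6000] v=[0.0000]
Step 1: x=[9.4109] v=[-0.7563]
Step 2: x=[9.0490] v=[-1.4476]
Step 3: x=[8.5454] v=[-2.0145]
Step 4: x=[7.9434] v=[-2.4082]
Step 5: x=[7.2947] v=[-2.5950]
Step 6: x=[6.6550] v=[-2.5588]
Step 7: x=[6.0793] v=[-2.3027]
Step 8: x=[5.6171] v=[-1.8487]
Step 9: x=[5.3082] v=[-1.2358]
Step 10: x=[5.1790] v=[-0.5168]
Step 11: x=[5.2407] v=[0.2467]
First v>=0 after going negative at step 11, time=2.7500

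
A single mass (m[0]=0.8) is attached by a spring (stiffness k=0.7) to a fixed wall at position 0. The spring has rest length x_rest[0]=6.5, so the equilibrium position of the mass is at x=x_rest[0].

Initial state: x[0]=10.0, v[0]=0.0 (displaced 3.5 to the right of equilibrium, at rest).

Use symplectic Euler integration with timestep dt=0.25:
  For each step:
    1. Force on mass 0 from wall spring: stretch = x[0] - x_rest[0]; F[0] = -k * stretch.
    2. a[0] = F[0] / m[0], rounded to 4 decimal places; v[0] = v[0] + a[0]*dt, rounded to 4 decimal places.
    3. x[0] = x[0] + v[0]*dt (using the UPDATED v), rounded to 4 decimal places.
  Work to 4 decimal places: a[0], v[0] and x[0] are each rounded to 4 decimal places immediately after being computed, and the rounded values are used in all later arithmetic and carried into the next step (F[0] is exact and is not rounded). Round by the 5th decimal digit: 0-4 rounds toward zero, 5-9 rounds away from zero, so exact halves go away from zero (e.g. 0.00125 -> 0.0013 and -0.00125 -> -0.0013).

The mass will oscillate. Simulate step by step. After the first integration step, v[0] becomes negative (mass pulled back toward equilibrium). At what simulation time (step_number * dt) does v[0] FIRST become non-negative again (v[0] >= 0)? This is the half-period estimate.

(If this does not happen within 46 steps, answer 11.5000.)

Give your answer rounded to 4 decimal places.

Answer: 3.5000

Derivation:
Step 0: x=[10.0000] v=[0.0000]
Step 1: x=[9.8086] v=[-0.7656]
Step 2: x=[9.4363] v=[-1.4894]
Step 3: x=[8.9034] v=[-2.1317]
Step 4: x=[8.2390] v=[-2.6575]
Step 5: x=[7.4795] v=[-3.0379]
Step 6: x=[6.6665] v=[-3.2522]
Step 7: x=[5.8444] v=[-3.2886]
Step 8: x=[5.0581] v=[-3.1452]
Step 9: x=[4.3507] v=[-2.8298]
Step 10: x=[3.7608] v=[-2.3597]
Step 11: x=[3.3207] v=[-1.7605]
Step 12: x=[3.0545] v=[-1.0650]
Step 13: x=[2.9767] v=[-0.3113]
Step 14: x=[3.0916] v=[0.4594]
First v>=0 after going negative at step 14, time=3.5000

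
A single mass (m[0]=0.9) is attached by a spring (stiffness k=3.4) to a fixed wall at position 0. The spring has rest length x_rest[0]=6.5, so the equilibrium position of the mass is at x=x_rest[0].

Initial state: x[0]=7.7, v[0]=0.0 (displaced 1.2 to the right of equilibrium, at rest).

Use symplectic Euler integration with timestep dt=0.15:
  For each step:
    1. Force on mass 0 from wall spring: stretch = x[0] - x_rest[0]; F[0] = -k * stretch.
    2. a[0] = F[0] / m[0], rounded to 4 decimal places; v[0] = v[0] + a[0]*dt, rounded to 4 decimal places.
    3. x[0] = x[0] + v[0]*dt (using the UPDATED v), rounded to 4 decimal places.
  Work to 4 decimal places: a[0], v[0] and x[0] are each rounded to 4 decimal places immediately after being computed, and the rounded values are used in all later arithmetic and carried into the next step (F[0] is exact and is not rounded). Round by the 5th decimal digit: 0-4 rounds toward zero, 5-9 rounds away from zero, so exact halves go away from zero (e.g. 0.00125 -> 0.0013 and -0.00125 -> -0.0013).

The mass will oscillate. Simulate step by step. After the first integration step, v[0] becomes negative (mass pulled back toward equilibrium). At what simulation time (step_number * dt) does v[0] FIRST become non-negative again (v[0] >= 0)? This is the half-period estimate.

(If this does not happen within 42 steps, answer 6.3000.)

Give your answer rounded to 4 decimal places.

Answer: 1.6500

Derivation:
Step 0: x=[7.7000] v=[0.0000]
Step 1: x=[7.5980] v=[-0.6800]
Step 2: x=[7.4027] v=[-1.3022]
Step 3: x=[7.1306] v=[-1.8137]
Step 4: x=[6.8050] v=[-2.1710]
Step 5: x=[6.4534] v=[-2.3438]
Step 6: x=[6.1058] v=[-2.3174]
Step 7: x=[5.7917] v=[-2.0940]
Step 8: x=[5.5378] v=[-1.6926]
Step 9: x=[5.3657] v=[-1.1474]
Step 10: x=[5.2900] v=[-0.5046]
Step 11: x=[5.3172] v=[0.1811]
First v>=0 after going negative at step 11, time=1.6500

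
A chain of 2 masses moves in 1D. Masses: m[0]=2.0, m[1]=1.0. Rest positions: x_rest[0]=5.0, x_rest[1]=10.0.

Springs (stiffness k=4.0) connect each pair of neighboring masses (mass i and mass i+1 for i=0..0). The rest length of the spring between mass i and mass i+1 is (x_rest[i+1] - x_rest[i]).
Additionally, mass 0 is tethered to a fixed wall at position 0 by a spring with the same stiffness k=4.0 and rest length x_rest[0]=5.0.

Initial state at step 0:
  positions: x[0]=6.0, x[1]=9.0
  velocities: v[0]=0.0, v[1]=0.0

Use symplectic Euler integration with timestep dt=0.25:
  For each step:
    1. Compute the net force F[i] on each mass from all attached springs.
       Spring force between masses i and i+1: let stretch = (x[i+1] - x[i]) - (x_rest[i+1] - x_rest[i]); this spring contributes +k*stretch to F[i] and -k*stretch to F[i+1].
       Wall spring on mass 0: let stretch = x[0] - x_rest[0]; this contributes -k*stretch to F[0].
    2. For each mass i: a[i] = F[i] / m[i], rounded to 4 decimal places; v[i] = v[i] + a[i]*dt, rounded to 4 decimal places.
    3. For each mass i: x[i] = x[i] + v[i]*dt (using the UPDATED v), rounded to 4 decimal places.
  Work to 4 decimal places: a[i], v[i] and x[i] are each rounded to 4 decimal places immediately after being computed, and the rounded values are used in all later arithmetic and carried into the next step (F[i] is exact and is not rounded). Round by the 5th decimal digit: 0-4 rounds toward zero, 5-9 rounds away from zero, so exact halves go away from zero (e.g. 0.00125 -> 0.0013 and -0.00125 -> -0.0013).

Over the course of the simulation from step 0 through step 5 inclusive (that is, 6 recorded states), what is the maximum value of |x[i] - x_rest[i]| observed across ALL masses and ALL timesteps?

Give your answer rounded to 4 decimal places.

Answer: 1.3351

Derivation:
Step 0: x=[6.0000 9.0000] v=[0.0000 0.0000]
Step 1: x=[5.6250 9.5000] v=[-1.5000 2.0000]
Step 2: x=[5.0313 10.2813] v=[-2.3750 3.1250]
Step 3: x=[4.4649 11.0001] v=[-2.2657 2.8750]
Step 4: x=[4.1573 11.3351] v=[-1.2306 1.3398]
Step 5: x=[4.2272 11.1256] v=[0.2797 -0.8380]
Max displacement = 1.3351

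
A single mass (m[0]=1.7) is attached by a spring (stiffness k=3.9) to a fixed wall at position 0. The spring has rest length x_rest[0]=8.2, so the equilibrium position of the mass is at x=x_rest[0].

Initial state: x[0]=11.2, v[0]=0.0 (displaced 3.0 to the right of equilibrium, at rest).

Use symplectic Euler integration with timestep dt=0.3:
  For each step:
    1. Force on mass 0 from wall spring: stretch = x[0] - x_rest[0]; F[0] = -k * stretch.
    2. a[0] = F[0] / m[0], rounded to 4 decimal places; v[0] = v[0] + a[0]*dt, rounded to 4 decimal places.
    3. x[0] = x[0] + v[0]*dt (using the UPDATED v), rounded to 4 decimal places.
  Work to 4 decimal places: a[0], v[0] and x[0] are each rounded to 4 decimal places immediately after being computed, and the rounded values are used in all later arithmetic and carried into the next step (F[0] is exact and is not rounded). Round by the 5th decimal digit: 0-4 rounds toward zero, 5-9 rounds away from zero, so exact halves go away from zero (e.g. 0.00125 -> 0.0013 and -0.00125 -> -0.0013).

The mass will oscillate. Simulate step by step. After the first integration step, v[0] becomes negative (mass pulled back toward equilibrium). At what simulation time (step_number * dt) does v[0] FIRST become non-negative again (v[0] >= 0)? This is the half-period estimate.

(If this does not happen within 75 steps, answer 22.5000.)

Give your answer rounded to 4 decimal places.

Answer: 2.1000

Derivation:
Step 0: x=[11.2000] v=[0.0000]
Step 1: x=[10.5806] v=[-2.0647]
Step 2: x=[9.4697] v=[-3.7031]
Step 3: x=[8.0966] v=[-4.5769]
Step 4: x=[6.7449] v=[-4.5057]
Step 5: x=[5.6936] v=[-3.5042]
Step 6: x=[5.1598] v=[-1.7792]
Step 7: x=[5.2538] v=[0.3132]
First v>=0 after going negative at step 7, time=2.1000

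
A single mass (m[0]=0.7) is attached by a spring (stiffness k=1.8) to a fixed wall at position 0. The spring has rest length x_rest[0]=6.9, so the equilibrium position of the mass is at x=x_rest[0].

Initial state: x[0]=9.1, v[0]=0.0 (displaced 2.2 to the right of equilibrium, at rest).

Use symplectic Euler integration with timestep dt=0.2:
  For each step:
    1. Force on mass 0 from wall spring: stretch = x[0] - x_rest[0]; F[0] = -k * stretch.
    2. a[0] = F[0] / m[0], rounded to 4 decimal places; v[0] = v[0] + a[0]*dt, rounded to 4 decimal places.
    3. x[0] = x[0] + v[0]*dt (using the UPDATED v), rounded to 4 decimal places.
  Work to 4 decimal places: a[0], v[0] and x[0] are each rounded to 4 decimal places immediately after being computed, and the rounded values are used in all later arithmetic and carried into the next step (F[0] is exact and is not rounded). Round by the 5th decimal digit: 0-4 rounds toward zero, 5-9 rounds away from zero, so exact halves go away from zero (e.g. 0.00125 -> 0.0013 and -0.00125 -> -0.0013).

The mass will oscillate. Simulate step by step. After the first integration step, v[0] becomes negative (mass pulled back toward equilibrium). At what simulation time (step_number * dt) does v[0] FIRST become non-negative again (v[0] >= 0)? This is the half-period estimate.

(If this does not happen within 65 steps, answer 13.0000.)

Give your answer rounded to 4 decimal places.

Step 0: x=[9.1000] v=[0.0000]
Step 1: x=[8.8737] v=[-1.1314]
Step 2: x=[8.4444] v=[-2.1464]
Step 3: x=[7.8563] v=[-2.9407]
Step 4: x=[7.1698] v=[-3.4325]
Step 5: x=[6.4555] v=[-3.5713]
Step 6: x=[5.7870] v=[-3.3427]
Step 7: x=[5.2329] v=[-2.7703]
Step 8: x=[4.8503] v=[-1.9129]
Step 9: x=[4.6785] v=[-0.8588]
Step 10: x=[4.7352] v=[0.2837]
First v>=0 after going negative at step 10, time=2.0000

Answer: 2.0000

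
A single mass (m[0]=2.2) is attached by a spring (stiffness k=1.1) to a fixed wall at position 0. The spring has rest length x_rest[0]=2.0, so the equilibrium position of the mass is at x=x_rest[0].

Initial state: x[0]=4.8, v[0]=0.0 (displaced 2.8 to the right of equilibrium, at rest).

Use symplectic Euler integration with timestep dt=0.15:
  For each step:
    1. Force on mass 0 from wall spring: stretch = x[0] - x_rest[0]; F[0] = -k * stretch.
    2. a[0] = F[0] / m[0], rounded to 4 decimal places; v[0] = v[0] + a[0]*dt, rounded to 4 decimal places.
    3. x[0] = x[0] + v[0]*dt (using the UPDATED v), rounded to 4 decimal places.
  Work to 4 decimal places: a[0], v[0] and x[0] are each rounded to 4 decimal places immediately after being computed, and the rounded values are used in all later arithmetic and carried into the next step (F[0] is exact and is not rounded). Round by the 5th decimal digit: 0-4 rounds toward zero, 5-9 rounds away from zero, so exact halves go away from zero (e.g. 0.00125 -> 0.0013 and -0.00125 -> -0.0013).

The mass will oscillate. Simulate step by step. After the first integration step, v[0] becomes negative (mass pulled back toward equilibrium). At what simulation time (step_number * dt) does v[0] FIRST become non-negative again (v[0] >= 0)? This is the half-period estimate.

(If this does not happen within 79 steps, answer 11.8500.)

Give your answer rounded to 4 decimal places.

Answer: 4.5000

Derivation:
Step 0: x=[4.8000] v=[0.0000]
Step 1: x=[4.7685] v=[-0.2100]
Step 2: x=[4.7059] v=[-0.4176]
Step 3: x=[4.6128] v=[-0.6206]
Step 4: x=[4.4903] v=[-0.8166]
Step 5: x=[4.3398] v=[-1.0034]
Step 6: x=[4.1630] v=[-1.1789]
Step 7: x=[3.9618] v=[-1.3411]
Step 8: x=[3.7386] v=[-1.4882]
Step 9: x=[3.4958] v=[-1.6186]
Step 10: x=[3.2362] v=[-1.7308]
Step 11: x=[2.9627] v=[-1.8235]
Step 12: x=[2.6783] v=[-1.8957]
Step 13: x=[2.3863] v=[-1.9466]
Step 14: x=[2.0900] v=[-1.9756]
Step 15: x=[1.7926] v=[-1.9824]
Step 16: x=[1.4976] v=[-1.9668]
Step 17: x=[1.2082] v=[-1.9291]
Step 18: x=[0.9277] v=[-1.8697]
Step 19: x=[0.6593] v=[-1.7893]
Step 20: x=[0.4060] v=[-1.6887]
Step 21: x=[0.1706] v=[-1.5692]
Step 22: x=[-0.0442] v=[-1.4320]
Step 23: x=[-0.2360] v=[-1.2787]
Step 24: x=[-0.4027] v=[-1.1110]
Step 25: x=[-0.5423] v=[-0.9308]
Step 26: x=[-0.6533] v=[-0.7401]
Step 27: x=[-0.7345] v=[-0.5411]
Step 28: x=[-0.7849] v=[-0.3360]
Step 29: x=[-0.8040] v=[-0.1271]
Step 30: x=[-0.7915] v=[0.0832]
First v>=0 after going negative at step 30, time=4.5000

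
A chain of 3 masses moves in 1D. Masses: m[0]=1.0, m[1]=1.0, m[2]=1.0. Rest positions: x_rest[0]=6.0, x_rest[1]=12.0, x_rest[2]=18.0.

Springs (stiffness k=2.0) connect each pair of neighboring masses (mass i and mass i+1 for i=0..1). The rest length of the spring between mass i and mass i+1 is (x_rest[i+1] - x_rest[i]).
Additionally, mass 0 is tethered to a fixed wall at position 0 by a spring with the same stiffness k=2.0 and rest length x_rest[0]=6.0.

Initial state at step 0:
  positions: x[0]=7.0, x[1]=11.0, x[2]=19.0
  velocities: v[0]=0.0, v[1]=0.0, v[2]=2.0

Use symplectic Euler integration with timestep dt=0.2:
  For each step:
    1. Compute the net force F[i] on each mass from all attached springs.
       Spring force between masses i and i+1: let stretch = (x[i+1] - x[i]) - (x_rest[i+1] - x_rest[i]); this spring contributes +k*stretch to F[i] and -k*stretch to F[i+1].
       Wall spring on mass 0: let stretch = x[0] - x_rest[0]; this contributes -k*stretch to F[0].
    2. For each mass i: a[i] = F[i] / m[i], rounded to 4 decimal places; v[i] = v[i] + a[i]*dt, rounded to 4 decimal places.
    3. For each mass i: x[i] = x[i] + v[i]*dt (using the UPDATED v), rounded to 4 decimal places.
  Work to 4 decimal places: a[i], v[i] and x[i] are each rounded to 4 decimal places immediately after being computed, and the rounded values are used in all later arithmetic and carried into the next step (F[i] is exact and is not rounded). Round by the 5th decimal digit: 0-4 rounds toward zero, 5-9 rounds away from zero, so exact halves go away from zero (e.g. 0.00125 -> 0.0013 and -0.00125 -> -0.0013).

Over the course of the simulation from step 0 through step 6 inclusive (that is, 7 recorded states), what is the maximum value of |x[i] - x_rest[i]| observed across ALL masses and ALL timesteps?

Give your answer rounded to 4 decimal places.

Answer: 2.2190

Derivation:
Step 0: x=[7.0000 11.0000 19.0000] v=[0.0000 0.0000 2.0000]
Step 1: x=[6.7600 11.3200 19.2400] v=[-1.2000 1.6000 1.2000]
Step 2: x=[6.3440 11.9088 19.3264] v=[-2.0800 2.9440 0.4320]
Step 3: x=[5.8657 12.6458 19.2994] v=[-2.3917 3.6851 -0.1350]
Step 4: x=[5.4605 13.3727 19.2201] v=[-2.0259 3.6345 -0.3964]
Step 5: x=[5.2515 13.9344 19.1530] v=[-1.0452 2.8086 -0.3354]
Step 6: x=[5.3170 14.2190 19.1484] v=[0.3274 1.4229 -0.0228]
Max displacement = 2.2190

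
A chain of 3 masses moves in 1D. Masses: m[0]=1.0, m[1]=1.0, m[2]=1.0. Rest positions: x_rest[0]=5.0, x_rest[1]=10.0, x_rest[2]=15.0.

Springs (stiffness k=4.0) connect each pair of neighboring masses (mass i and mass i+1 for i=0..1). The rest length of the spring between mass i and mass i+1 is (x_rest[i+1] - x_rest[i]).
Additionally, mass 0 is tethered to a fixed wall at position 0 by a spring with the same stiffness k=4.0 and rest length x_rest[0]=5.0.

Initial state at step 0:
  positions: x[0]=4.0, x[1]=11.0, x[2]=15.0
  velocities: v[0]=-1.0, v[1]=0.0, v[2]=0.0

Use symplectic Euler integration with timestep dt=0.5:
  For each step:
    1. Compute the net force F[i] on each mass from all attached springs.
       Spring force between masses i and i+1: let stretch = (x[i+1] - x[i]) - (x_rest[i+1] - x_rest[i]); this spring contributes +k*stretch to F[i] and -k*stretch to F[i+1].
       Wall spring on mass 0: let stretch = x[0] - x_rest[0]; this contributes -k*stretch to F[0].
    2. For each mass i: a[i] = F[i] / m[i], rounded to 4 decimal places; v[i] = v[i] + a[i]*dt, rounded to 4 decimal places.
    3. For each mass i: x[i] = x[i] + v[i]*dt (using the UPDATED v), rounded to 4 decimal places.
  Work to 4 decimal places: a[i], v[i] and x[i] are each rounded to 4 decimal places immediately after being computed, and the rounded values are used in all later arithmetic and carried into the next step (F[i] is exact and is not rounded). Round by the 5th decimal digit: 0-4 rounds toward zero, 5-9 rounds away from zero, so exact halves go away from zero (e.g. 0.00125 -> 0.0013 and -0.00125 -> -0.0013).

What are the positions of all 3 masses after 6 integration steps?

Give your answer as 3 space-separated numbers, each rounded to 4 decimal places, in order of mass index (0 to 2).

Step 0: x=[4.0000 11.0000 15.0000] v=[-1.0000 0.0000 0.0000]
Step 1: x=[6.5000 8.0000 16.0000] v=[5.0000 -6.0000 2.0000]
Step 2: x=[4.0000 11.5000 14.0000] v=[-5.0000 7.0000 -4.0000]
Step 3: x=[5.0000 10.0000 14.5000] v=[2.0000 -3.0000 1.0000]
Step 4: x=[6.0000 8.0000 15.5000] v=[2.0000 -4.0000 2.0000]
Step 5: x=[3.0000 11.5000 14.0000] v=[-6.0000 7.0000 -3.0000]
Step 6: x=[5.5000 9.0000 15.0000] v=[5.0000 -5.0000 2.0000]

Answer: 5.5000 9.0000 15.0000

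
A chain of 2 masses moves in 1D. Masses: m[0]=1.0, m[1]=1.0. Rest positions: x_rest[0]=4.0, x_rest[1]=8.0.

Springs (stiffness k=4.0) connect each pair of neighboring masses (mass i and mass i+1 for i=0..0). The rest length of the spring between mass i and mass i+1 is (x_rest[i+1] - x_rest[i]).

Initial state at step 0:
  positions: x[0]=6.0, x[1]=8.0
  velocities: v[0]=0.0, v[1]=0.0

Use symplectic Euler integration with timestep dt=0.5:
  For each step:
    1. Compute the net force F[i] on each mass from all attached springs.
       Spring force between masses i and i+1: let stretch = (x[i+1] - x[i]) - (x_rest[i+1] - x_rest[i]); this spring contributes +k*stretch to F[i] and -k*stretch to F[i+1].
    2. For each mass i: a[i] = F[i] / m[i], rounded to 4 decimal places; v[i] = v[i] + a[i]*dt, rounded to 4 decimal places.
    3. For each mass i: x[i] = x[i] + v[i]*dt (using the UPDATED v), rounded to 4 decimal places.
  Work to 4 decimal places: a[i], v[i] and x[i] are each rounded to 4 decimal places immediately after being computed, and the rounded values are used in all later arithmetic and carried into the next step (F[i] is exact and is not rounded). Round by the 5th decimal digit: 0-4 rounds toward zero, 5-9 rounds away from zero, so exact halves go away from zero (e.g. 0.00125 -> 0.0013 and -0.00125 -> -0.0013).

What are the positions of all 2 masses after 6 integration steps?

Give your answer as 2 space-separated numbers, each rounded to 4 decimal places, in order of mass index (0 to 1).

Step 0: x=[6.0000 8.0000] v=[0.0000 0.0000]
Step 1: x=[4.0000 10.0000] v=[-4.0000 4.0000]
Step 2: x=[4.0000 10.0000] v=[0.0000 0.0000]
Step 3: x=[6.0000 8.0000] v=[4.0000 -4.0000]
Step 4: x=[6.0000 8.0000] v=[0.0000 0.0000]
Step 5: x=[4.0000 10.0000] v=[-4.0000 4.0000]
Step 6: x=[4.0000 10.0000] v=[0.0000 0.0000]

Answer: 4.0000 10.0000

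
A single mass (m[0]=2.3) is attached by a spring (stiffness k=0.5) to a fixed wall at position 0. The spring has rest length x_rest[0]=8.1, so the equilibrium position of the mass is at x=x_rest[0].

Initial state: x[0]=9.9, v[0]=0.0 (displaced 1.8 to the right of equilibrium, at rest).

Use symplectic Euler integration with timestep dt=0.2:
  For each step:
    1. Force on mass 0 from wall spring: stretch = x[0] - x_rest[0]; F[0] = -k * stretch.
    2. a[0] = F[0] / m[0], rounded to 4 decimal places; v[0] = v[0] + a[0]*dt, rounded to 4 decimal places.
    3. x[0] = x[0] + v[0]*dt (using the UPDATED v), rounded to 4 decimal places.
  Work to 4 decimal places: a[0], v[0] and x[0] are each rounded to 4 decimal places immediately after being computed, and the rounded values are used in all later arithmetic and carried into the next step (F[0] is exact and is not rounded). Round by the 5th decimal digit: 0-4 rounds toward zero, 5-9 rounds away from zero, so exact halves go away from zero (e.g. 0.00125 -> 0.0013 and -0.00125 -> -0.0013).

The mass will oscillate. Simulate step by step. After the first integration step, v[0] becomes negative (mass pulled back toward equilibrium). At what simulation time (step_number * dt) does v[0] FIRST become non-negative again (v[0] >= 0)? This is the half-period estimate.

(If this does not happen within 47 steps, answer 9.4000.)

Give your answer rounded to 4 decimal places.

Step 0: x=[9.9000] v=[0.0000]
Step 1: x=[9.8843] v=[-0.0783]
Step 2: x=[9.8531] v=[-0.1559]
Step 3: x=[9.8067] v=[-0.2321]
Step 4: x=[9.7454] v=[-0.3063]
Step 5: x=[9.6698] v=[-0.3778]
Step 6: x=[9.5806] v=[-0.4461]
Step 7: x=[9.4785] v=[-0.5105]
Step 8: x=[9.3644] v=[-0.5704]
Step 9: x=[9.2393] v=[-0.6254]
Step 10: x=[9.1043] v=[-0.6749]
Step 11: x=[8.9606] v=[-0.7186]
Step 12: x=[8.8094] v=[-0.7560]
Step 13: x=[8.6520] v=[-0.7868]
Step 14: x=[8.4898] v=[-0.8108]
Step 15: x=[8.3243] v=[-0.8277]
Step 16: x=[8.1568] v=[-0.8375]
Step 17: x=[7.9888] v=[-0.8400]
Step 18: x=[7.8218] v=[-0.8352]
Step 19: x=[7.6572] v=[-0.8231]
Step 20: x=[7.4964] v=[-0.8038]
Step 21: x=[7.3409] v=[-0.7776]
Step 22: x=[7.1920] v=[-0.7446]
Step 23: x=[7.0510] v=[-0.7051]
Step 24: x=[6.9191] v=[-0.6595]
Step 25: x=[6.7975] v=[-0.6082]
Step 26: x=[6.6872] v=[-0.5516]
Step 27: x=[6.5892] v=[-0.4902]
Step 28: x=[6.5043] v=[-0.4245]
Step 29: x=[6.4333] v=[-0.3551]
Step 30: x=[6.3768] v=[-0.2826]
Step 31: x=[6.3353] v=[-0.2077]
Step 32: x=[6.3091] v=[-0.1310]
Step 33: x=[6.2985] v=[-0.0531]
Step 34: x=[6.3035] v=[0.0252]
First v>=0 after going negative at step 34, time=6.8000

Answer: 6.8000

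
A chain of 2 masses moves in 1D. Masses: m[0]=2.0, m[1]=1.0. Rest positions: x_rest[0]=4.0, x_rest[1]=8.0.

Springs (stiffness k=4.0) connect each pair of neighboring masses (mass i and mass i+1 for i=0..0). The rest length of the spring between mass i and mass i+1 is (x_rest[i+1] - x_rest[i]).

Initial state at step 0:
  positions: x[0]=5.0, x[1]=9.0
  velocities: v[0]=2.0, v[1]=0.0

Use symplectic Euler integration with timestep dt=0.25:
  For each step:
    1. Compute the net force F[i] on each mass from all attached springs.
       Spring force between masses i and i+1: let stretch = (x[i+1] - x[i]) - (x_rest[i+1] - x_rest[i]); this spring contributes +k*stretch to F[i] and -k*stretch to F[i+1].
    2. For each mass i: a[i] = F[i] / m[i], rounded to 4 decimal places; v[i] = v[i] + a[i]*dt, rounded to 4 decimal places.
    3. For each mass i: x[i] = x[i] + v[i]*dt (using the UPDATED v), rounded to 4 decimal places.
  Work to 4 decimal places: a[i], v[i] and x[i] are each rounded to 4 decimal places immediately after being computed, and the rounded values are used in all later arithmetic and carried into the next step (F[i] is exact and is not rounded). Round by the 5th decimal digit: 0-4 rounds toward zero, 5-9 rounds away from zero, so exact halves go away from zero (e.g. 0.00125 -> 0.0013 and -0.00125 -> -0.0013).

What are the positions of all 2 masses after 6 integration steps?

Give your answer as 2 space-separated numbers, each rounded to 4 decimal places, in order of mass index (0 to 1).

Answer: 6.8404 11.3195

Derivation:
Step 0: x=[5.0000 9.0000] v=[2.0000 0.0000]
Step 1: x=[5.5000 9.0000] v=[2.0000 0.0000]
Step 2: x=[5.9375 9.1250] v=[1.7500 0.5000]
Step 3: x=[6.2735 9.4531] v=[1.3438 1.3125]
Step 4: x=[6.5069 9.9863] v=[0.9336 2.1329]
Step 5: x=[6.6752 10.6497] v=[0.6733 2.6535]
Step 6: x=[6.8404 11.3195] v=[0.6606 2.6790]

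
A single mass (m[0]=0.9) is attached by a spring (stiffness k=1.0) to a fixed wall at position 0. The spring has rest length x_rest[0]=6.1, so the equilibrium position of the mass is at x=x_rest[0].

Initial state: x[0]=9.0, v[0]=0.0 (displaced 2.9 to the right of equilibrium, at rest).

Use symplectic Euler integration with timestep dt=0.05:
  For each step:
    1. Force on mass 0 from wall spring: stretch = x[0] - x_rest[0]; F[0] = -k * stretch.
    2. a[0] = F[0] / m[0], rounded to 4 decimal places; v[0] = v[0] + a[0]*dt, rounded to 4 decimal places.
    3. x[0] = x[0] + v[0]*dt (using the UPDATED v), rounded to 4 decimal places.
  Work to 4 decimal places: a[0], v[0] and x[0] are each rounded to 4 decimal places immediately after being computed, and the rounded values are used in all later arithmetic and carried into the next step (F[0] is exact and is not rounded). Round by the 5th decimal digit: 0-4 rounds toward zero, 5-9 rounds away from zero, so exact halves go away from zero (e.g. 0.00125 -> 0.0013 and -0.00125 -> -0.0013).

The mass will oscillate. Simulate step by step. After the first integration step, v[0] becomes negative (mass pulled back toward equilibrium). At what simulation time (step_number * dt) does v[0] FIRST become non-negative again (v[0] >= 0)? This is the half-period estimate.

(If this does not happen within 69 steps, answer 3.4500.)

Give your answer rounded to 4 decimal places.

Step 0: x=[9.0000] v=[0.0000]
Step 1: x=[8.9919] v=[-0.1611]
Step 2: x=[8.9758] v=[-0.3218]
Step 3: x=[8.9517] v=[-0.4816]
Step 4: x=[8.9197] v=[-0.6400]
Step 5: x=[8.8799] v=[-0.7967]
Step 6: x=[8.8323] v=[-0.9511]
Step 7: x=[8.7772] v=[-1.1029]
Step 8: x=[8.7146] v=[-1.2516]
Step 9: x=[8.6448] v=[-1.3969]
Step 10: x=[8.5679] v=[-1.5383]
Step 11: x=[8.4841] v=[-1.6754]
Step 12: x=[8.3937] v=[-1.8079]
Step 13: x=[8.2969] v=[-1.9353]
Step 14: x=[8.1940] v=[-2.0574]
Step 15: x=[8.0853] v=[-2.1737]
Step 16: x=[7.9711] v=[-2.2840]
Step 17: x=[7.8517] v=[-2.3880]
Step 18: x=[7.7274] v=[-2.4853]
Step 19: x=[7.5986] v=[-2.5757]
Step 20: x=[7.4657] v=[-2.6590]
Step 21: x=[7.3290] v=[-2.7349]
Step 22: x=[7.1888] v=[-2.8032]
Step 23: x=[7.0456] v=[-2.8637]
Step 24: x=[6.8998] v=[-2.9162]
Step 25: x=[6.7518] v=[-2.9606]
Step 26: x=[6.6020] v=[-2.9968]
Step 27: x=[6.4508] v=[-3.0247]
Step 28: x=[6.2986] v=[-3.0442]
Step 29: x=[6.1458] v=[-3.0552]
Step 30: x=[5.9929] v=[-3.0577]
Step 31: x=[5.8403] v=[-3.0518]
Step 32: x=[5.6884] v=[-3.0374]
Step 33: x=[5.5377] v=[-3.0145]
Step 34: x=[5.3885] v=[-2.9833]
Step 35: x=[5.2413] v=[-2.9438]
Step 36: x=[5.0965] v=[-2.8961]
Step 37: x=[4.9545] v=[-2.8404]
Step 38: x=[4.8157] v=[-2.7768]
Step 39: x=[4.6804] v=[-2.7055]
Step 40: x=[4.5491] v=[-2.6266]
Step 41: x=[4.4221] v=[-2.5404]
Step 42: x=[4.2997] v=[-2.4472]
Step 43: x=[4.1823] v=[-2.3472]
Step 44: x=[4.0703] v=[-2.2407]
Step 45: x=[3.9639] v=[-2.1279]
Step 46: x=[3.8634] v=[-2.0092]
Step 47: x=[3.7692] v=[-1.8849]
Step 48: x=[3.6814] v=[-1.7554]
Step 49: x=[3.6004] v=[-1.6210]
Step 50: x=[3.5263] v=[-1.4821]
Step 51: x=[3.4593] v=[-1.3391]
Step 52: x=[3.3997] v=[-1.1924]
Step 53: x=[3.3476] v=[-1.0424]
Step 54: x=[3.3031] v=[-0.8895]
Step 55: x=[3.2664] v=[-0.7341]
Step 56: x=[3.2376] v=[-0.5767]
Step 57: x=[3.2167] v=[-0.4177]
Step 58: x=[3.2038] v=[-0.2575]
Step 59: x=[3.1990] v=[-0.0966]
Step 60: x=[3.2022] v=[0.0646]
First v>=0 after going negative at step 60, time=3.0000

Answer: 3.0000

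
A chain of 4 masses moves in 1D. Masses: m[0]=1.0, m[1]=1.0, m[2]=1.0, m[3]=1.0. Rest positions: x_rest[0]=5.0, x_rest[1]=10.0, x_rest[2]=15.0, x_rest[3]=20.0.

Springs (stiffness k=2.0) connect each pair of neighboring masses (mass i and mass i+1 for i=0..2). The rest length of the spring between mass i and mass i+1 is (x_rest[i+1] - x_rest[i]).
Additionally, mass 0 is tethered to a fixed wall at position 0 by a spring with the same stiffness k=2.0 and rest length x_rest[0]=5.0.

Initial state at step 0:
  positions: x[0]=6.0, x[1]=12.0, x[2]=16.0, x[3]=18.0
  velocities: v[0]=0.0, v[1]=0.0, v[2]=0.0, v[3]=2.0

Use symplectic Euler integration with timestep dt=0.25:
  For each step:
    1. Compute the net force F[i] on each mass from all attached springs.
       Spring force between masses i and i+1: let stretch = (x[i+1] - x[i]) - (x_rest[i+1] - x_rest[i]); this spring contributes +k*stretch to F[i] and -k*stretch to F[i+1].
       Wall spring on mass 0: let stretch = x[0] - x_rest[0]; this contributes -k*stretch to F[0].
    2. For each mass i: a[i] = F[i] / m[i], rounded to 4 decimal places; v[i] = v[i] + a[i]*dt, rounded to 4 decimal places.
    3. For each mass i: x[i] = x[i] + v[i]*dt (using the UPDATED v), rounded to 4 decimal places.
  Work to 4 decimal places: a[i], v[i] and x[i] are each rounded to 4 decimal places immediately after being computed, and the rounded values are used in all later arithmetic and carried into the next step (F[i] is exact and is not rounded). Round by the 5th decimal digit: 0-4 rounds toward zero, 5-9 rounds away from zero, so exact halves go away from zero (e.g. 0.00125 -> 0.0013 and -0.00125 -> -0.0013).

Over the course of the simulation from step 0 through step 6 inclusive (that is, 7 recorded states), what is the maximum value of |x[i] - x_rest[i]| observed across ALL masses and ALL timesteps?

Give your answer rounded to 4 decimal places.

Answer: 3.3413

Derivation:
Step 0: x=[6.0000 12.0000 16.0000 18.0000] v=[0.0000 0.0000 0.0000 2.0000]
Step 1: x=[6.0000 11.7500 15.7500 18.8750] v=[0.0000 -1.0000 -1.0000 3.5000]
Step 2: x=[5.9688 11.2813 15.3906 19.9844] v=[-0.1250 -1.8750 -1.4375 4.4375]
Step 3: x=[5.8555 10.6622 15.0918 21.1446] v=[-0.4532 -2.4766 -1.1953 4.6406]
Step 4: x=[5.6111 9.9959 14.9959 22.1732] v=[-0.9776 -2.6652 -0.3837 4.1142]
Step 5: x=[5.2134 9.4065 15.1722 22.9296] v=[-1.5908 -2.3576 0.7050 3.0256]
Step 6: x=[4.6882 9.0137 15.5974 23.3413] v=[-2.1010 -1.5713 1.7009 1.6469]
Max displacement = 3.3413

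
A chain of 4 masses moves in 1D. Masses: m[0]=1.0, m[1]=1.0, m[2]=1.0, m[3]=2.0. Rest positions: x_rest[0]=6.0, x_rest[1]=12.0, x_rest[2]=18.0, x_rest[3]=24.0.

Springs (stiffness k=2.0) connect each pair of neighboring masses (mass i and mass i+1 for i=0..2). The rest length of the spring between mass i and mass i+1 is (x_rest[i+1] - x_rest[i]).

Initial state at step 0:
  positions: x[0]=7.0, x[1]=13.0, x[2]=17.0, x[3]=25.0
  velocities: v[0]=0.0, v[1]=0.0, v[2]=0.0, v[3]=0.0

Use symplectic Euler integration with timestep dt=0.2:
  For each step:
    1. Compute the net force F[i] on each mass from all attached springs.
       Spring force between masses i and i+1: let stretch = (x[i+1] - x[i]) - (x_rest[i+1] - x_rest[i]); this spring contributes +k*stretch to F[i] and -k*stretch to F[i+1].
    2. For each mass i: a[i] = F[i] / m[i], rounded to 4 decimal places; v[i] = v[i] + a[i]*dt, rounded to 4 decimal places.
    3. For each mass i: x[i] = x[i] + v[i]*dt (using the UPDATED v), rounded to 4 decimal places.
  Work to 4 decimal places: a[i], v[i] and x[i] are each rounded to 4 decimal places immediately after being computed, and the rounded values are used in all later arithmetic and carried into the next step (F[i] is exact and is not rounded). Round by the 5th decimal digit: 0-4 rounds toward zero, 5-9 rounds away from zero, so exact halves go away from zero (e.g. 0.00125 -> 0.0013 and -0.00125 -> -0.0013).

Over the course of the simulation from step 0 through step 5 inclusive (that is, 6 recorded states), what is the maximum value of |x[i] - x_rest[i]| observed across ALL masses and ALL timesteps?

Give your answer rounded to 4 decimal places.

Answer: 1.7658

Derivation:
Step 0: x=[7.0000 13.0000 17.0000 25.0000] v=[0.0000 0.0000 0.0000 0.0000]
Step 1: x=[7.0000 12.8400 17.3200 24.9200] v=[0.0000 -0.8000 1.6000 -0.4000]
Step 2: x=[6.9872 12.5712 17.8896 24.7760] v=[-0.0640 -1.3440 2.8480 -0.7200]
Step 3: x=[6.9411 12.2812 18.5846 24.5965] v=[-0.2304 -1.4502 3.4752 -0.8973]
Step 4: x=[6.8422 12.0682 19.2563 24.4166] v=[-0.4944 -1.0649 3.3586 -0.8997]
Step 5: x=[6.6814 12.0122 19.7658 24.2702] v=[-0.8040 -0.2801 2.5475 -0.7318]
Max displacement = 1.7658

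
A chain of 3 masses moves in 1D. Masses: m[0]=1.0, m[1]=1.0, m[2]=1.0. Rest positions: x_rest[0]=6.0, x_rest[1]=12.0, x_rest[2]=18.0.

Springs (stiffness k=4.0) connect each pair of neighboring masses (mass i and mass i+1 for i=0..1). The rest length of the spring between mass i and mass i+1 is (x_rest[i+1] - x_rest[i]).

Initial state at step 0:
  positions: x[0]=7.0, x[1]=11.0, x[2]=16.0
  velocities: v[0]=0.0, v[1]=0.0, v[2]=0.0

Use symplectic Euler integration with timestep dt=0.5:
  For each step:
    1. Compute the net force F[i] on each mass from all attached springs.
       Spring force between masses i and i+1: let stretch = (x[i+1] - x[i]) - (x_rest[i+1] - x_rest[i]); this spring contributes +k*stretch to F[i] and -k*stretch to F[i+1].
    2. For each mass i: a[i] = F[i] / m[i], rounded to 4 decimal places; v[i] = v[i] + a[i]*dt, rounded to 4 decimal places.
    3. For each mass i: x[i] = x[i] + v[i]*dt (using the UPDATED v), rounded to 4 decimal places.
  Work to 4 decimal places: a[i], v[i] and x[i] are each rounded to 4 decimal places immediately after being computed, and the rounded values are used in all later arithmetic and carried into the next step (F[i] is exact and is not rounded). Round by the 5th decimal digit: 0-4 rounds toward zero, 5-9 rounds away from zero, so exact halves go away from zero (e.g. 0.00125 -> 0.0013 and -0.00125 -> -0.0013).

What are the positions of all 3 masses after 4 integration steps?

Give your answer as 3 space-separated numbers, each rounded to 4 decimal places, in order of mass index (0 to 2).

Step 0: x=[7.0000 11.0000 16.0000] v=[0.0000 0.0000 0.0000]
Step 1: x=[5.0000 12.0000 17.0000] v=[-4.0000 2.0000 2.0000]
Step 2: x=[4.0000 11.0000 19.0000] v=[-2.0000 -2.0000 4.0000]
Step 3: x=[4.0000 11.0000 19.0000] v=[0.0000 0.0000 0.0000]
Step 4: x=[5.0000 12.0000 17.0000] v=[2.0000 2.0000 -4.0000]

Answer: 5.0000 12.0000 17.0000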